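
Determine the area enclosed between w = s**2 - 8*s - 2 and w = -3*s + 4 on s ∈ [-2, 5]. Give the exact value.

The difference (s**2 - 8*s - 2) - (-3*s + 4) = s**2 - 5*s - 6 changes sign at s = -1 inside [-2, 5], so split the integral there.
∫[-2,-1] (s**2 - 5*s - 6) ds = 23/6.
∫[-1,5] (s**2 - 5*s - 6) ds = -54; the area of that piece is 54.
Total area = 23/6 + 54 = 347/6.

347/6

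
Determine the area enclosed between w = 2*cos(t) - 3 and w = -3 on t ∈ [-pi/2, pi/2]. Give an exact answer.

On [-pi/2, pi/2], (2*cos(t) - 3) - (-3) = 2*cos(t) is ≥ 0 throughout, so the area is a single integral of |2*cos(t)|.
∫[-pi/2,pi/2] (2*cos(t)) dt = 4.

4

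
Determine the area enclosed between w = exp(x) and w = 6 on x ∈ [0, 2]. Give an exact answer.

-23 + exp(2) + 12*log(6)

The difference (exp(x)) - (6) = exp(x) - 6 changes sign at x = log(6) inside [0, 2], so split the integral there.
∫[0,log(6)] (exp(x) - 6) dx = 5 - log(46656); the area of that piece is -5 + log(46656).
∫[log(6),2] (exp(x) - 6) dx = -18 + exp(2) + 6*log(6).
Total area = (-5 + log(46656)) + (-18 + exp(2) + 6*log(6)) = -23 + exp(2) + 12*log(6).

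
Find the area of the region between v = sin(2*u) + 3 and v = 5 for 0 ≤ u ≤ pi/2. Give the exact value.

-1 + pi

On [0, pi/2], (sin(2*u) + 3) - (5) = sin(2*u) - 2 is ≤ 0 throughout, so the area is a single integral of |sin(2*u) - 2|.
∫[0,pi/2] (sin(2*u) - 2) du = 1 - pi; the area of that piece is -1 + pi.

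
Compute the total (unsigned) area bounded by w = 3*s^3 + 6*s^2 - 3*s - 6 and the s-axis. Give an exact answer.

37/4

The curve meets the s-axis where 3*s^3 + 6*s^2 - 3*s - 6 = 0, i.e. 3*(s - 1)*(s + 1)*(s + 2) = 0, at s = -2, -1, 1.
On [-2, -1] the curve lies above the axis; ∫[-2,-1] (3*s^3 + 6*s^2 - 3*s - 6) ds = 5/4, giving area 5/4.
On [-1, 1] the curve lies below the axis; ∫[-1,1] (3*s^3 + 6*s^2 - 3*s - 6) ds = -8, giving area 8.
Total area = 5/4 + 8 = 37/4.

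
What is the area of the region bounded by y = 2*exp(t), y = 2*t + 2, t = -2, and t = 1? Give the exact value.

On [-2, 1], (2*exp(t)) - (2*t + 2) = -2*t + 2*exp(t) - 2 is ≥ 0 throughout, so the area is a single integral of |-2*t + 2*exp(t) - 2|.
∫[-2,1] (-2*t + 2*exp(t) - 2) dt = -3 - 2*exp(-2) + 2*exp(1).

-3 - 2*exp(-2) + 2*exp(1)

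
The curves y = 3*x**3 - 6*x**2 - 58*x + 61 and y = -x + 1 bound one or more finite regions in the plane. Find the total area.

Set the curves equal: 3*x**3 - 6*x**2 - 58*x + 61 = -x + 1, so 3*x**3 - 6*x**2 - 57*x + 60 = 0, which factors as 3*(x - 5)*(x - 1)*(x + 4) = 0. The curves meet at x = -4, 1, 5.
On [-4, 1], y = 3*x**3 - 6*x**2 - 58*x + 61 is on top; that piece has area ∫[-4,1] (3*x**3 - 6*x**2 - 57*x + 60) dx = 1625/4.
On [1, 5], y = -x + 1 is on top; that piece has area ∫[1,5] (-(3*x**3 - 6*x**2 - 57*x + 60)) dx = 224.
Total enclosed area = 1625/4 + 224 = 2521/4.

2521/4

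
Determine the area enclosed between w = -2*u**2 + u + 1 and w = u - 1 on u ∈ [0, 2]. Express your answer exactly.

4

The difference (-2*u**2 + u + 1) - (u - 1) = -2*u**2 + 2 changes sign at u = 1 inside [0, 2], so split the integral there.
∫[0,1] (-2*u**2 + 2) du = 4/3.
∫[1,2] (-2*u**2 + 2) du = -8/3; the area of that piece is 8/3.
Total area = 4/3 + 8/3 = 4.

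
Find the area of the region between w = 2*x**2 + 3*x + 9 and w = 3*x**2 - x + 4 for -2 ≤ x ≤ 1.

The difference (2*x**2 + 3*x + 9) - (3*x**2 - x + 4) = -x**2 + 4*x + 5 changes sign at x = -1 inside [-2, 1], so split the integral there.
∫[-2,-1] (-x**2 + 4*x + 5) dx = -10/3; the area of that piece is 10/3.
∫[-1,1] (-x**2 + 4*x + 5) dx = 28/3.
Total area = 10/3 + 28/3 = 38/3.

38/3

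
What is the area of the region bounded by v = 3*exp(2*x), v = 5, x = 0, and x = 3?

-37/2 - 11*log(3)/2 + log(15)/2 + 9*log(5)/2 + 3*exp(6)/2

The difference (3*exp(2*x)) - (5) = 3*exp(2*x) - 5 changes sign at x = -log(3)/2 + log(5)/2 inside [0, 3], so split the integral there.
∫[0,-log(3)/2 + log(5)/2] (3*exp(2*x) - 5) dx = log(9*sqrt(15)/125) + 1; the area of that piece is -1 + log(25*sqrt(15)/27).
∫[-log(3)/2 + log(5)/2,3] (3*exp(2*x) - 5) dx = -35/2 - 5*log(3)/2 + 5*log(5)/2 + 3*exp(6)/2.
Total area = (-1 + log(25*sqrt(15)/27)) + (-35/2 - 5*log(3)/2 + 5*log(5)/2 + 3*exp(6)/2) = -37/2 - 11*log(3)/2 + log(15)/2 + 9*log(5)/2 + 3*exp(6)/2.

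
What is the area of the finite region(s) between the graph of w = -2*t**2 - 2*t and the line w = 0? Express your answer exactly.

The curve meets the t-axis where -2*t**2 - 2*t = 0, i.e. -2*t*(t + 1) = 0, at t = -1, 0.
On [-1, 0] the curve lies above the axis; ∫[-1,0] (-2*t**2 - 2*t) dt = 1/3, giving area 1/3.

1/3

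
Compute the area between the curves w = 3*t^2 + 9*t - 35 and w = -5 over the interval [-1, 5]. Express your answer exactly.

The difference (3*t^2 + 9*t - 35) - (-5) = 3*t^2 + 9*t - 30 changes sign at t = 2 inside [-1, 5], so split the integral there.
∫[-1,2] (3*t^2 + 9*t - 30) dt = -135/2; the area of that piece is 135/2.
∫[2,5] (3*t^2 + 9*t - 30) dt = 243/2.
Total area = 135/2 + 243/2 = 189.

189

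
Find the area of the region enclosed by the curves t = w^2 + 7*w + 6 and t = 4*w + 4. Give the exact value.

Both boundary curves give t as a function of w, so integrate with respect to w. Setting them equal: w^2 + 3*w + 2 = 0, i.e. (w + 1)*(w + 2) = 0, so they meet at w = -2, -1.
For w in [-2, -1], t = w^2 + 7*w + 6 is on the left; area = ∫[-2,-1] (-(w^2 + 3*w + 2)) dw = 1/6.

1/6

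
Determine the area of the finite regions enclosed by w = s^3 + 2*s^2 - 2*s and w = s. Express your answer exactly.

71/6

Set the curves equal: s^3 + 2*s^2 - 2*s = s, so s^3 + 2*s^2 - 3*s = 0, which factors as s*(s - 1)*(s + 3) = 0. The curves meet at s = -3, 0, 1.
On [-3, 0], w = s^3 + 2*s^2 - 2*s is on top; that piece has area ∫[-3,0] (s^3 + 2*s^2 - 3*s) ds = 45/4.
On [0, 1], w = s is on top; that piece has area ∫[0,1] (-(s^3 + 2*s^2 - 3*s)) ds = 7/12.
Total enclosed area = 45/4 + 7/12 = 71/6.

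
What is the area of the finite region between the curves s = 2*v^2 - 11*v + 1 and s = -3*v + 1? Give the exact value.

64/3

Both boundary curves give s as a function of v, so integrate with respect to v. Setting them equal: 2*v^2 - 8*v = 0, i.e. 2*v*(v - 4) = 0, so they meet at v = 0, 4.
For v in [0, 4], s = 2*v^2 - 11*v + 1 is on the left; area = ∫[0,4] (-(2*v^2 - 8*v)) dv = 64/3.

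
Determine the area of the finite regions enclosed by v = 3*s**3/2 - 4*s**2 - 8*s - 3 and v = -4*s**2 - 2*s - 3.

12

Set the curves equal: 3*s**3/2 - 4*s**2 - 8*s - 3 = -4*s**2 - 2*s - 3, so 3*s**3/2 - 6*s = 0, which factors as 3*s*(s - 2)*(s + 2)/2 = 0. The curves meet at s = -2, 0, 2.
On [-2, 0], v = 3*s**3/2 - 4*s**2 - 8*s - 3 is on top; that piece has area ∫[-2,0] (3*s**3/2 - 6*s) ds = 6.
On [0, 2], v = -4*s**2 - 2*s - 3 is on top; that piece has area ∫[0,2] (-(3*s**3/2 - 6*s)) ds = 6.
Total enclosed area = 6 + 6 = 12.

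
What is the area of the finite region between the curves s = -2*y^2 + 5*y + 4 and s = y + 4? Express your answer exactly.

8/3

Both boundary curves give s as a function of y, so integrate with respect to y. Setting them equal: -2*y^2 + 4*y = 0, i.e. -2*y*(y - 2) = 0, so they meet at y = 0, 2.
For y in [0, 2], s = -2*y^2 + 5*y + 4 is on the right; area = ∫[0,2] (-2*y^2 + 4*y) dy = 8/3.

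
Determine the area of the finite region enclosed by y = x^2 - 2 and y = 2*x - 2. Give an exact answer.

Set the curves equal: x^2 - 2 = 2*x - 2, so x^2 - 2*x = 0, which factors as x*(x - 2) = 0. The curves meet at x = 0, 2.
On [0, 2], y = 2*x - 2 is on top; that piece has area ∫[0,2] (-(x^2 - 2*x)) dx = 4/3.

4/3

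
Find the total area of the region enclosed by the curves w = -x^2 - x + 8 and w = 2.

125/6

Set the curves equal: -x^2 - x + 8 = 2, so -x^2 - x + 6 = 0, which factors as -(x - 2)*(x + 3) = 0. The curves meet at x = -3, 2.
On [-3, 2], w = -x^2 - x + 8 is on top; that piece has area ∫[-3,2] (-x^2 - x + 6) dx = 125/6.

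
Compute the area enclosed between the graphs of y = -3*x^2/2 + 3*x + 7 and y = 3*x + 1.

16

Set the curves equal: -3*x^2/2 + 3*x + 7 = 3*x + 1, so -3*x^2/2 + 6 = 0, which factors as -3*(x - 2)*(x + 2)/2 = 0. The curves meet at x = -2, 2.
On [-2, 2], y = -3*x^2/2 + 3*x + 7 is on top; that piece has area ∫[-2,2] (-3*x^2/2 + 6) dx = 16.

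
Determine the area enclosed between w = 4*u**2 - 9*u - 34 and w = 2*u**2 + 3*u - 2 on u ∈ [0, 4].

On [0, 4], (4*u**2 - 9*u - 34) - (2*u**2 + 3*u - 2) = 2*u**2 - 12*u - 32 is ≤ 0 throughout, so the area is a single integral of |2*u**2 - 12*u - 32|.
∫[0,4] (2*u**2 - 12*u - 32) du = -544/3; the area of that piece is 544/3.

544/3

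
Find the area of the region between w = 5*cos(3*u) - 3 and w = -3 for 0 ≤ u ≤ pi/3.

10/3

The difference (5*cos(3*u) - 3) - (-3) = 5*cos(3*u) changes sign at u = pi/6 inside [0, pi/3], so split the integral there.
∫[0,pi/6] (5*cos(3*u)) du = 5/3.
∫[pi/6,pi/3] (5*cos(3*u)) du = -5/3; the area of that piece is 5/3.
Total area = 5/3 + 5/3 = 10/3.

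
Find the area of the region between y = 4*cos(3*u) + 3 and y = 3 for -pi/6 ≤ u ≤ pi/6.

8/3

On [-pi/6, pi/6], (4*cos(3*u) + 3) - (3) = 4*cos(3*u) is ≥ 0 throughout, so the area is a single integral of |4*cos(3*u)|.
∫[-pi/6,pi/6] (4*cos(3*u)) du = 8/3.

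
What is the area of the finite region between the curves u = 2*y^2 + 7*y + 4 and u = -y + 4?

Both boundary curves give u as a function of y, so integrate with respect to y. Setting them equal: 2*y^2 + 8*y = 0, i.e. 2*y*(y + 4) = 0, so they meet at y = -4, 0.
For y in [-4, 0], u = 2*y^2 + 7*y + 4 is on the left; area = ∫[-4,0] (-(2*y^2 + 8*y)) dy = 64/3.

64/3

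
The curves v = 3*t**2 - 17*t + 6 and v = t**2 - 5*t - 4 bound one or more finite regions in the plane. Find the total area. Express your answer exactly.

Set the curves equal: 3*t**2 - 17*t + 6 = t**2 - 5*t - 4, so 2*t**2 - 12*t + 10 = 0, which factors as 2*(t - 5)*(t - 1) = 0. The curves meet at t = 1, 5.
On [1, 5], v = t**2 - 5*t - 4 is on top; that piece has area ∫[1,5] (-(2*t**2 - 12*t + 10)) dt = 64/3.

64/3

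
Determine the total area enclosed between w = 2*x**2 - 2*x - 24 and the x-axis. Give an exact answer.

343/3

The curve meets the x-axis where 2*x**2 - 2*x - 24 = 0, i.e. 2*(x - 4)*(x + 3) = 0, at x = -3, 4.
On [-3, 4] the curve lies below the axis; ∫[-3,4] (2*x**2 - 2*x - 24) dx = -343/3, giving area 343/3.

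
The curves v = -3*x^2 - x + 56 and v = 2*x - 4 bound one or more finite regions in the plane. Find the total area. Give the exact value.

Set the curves equal: -3*x^2 - x + 56 = 2*x - 4, so -3*x^2 - 3*x + 60 = 0, which factors as -3*(x - 4)*(x + 5) = 0. The curves meet at x = -5, 4.
On [-5, 4], v = -3*x^2 - x + 56 is on top; that piece has area ∫[-5,4] (-3*x^2 - 3*x + 60) dx = 729/2.

729/2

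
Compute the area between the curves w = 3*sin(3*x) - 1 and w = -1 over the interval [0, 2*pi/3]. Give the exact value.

4

The difference (3*sin(3*x) - 1) - (-1) = 3*sin(3*x) changes sign at x = pi/3 inside [0, 2*pi/3], so split the integral there.
∫[0,pi/3] (3*sin(3*x)) dx = 2.
∫[pi/3,2*pi/3] (3*sin(3*x)) dx = -2; the area of that piece is 2.
Total area = 2 + 2 = 4.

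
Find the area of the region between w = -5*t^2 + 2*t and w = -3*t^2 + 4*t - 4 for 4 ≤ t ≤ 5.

137/3

On [4, 5], (-5*t^2 + 2*t) - (-3*t^2 + 4*t - 4) = -2*t^2 - 2*t + 4 is ≤ 0 throughout, so the area is a single integral of |-2*t^2 - 2*t + 4|.
∫[4,5] (-2*t^2 - 2*t + 4) dt = -137/3; the area of that piece is 137/3.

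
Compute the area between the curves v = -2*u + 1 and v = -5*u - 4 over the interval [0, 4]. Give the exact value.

On [0, 4], (-2*u + 1) - (-5*u - 4) = 3*u + 5 is ≥ 0 throughout, so the area is a single integral of |3*u + 5|.
∫[0,4] (3*u + 5) du = 44.

44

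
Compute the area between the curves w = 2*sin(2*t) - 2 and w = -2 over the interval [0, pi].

The difference (2*sin(2*t) - 2) - (-2) = 2*sin(2*t) changes sign at t = pi/2 inside [0, pi], so split the integral there.
∫[0,pi/2] (2*sin(2*t)) dt = 2.
∫[pi/2,pi] (2*sin(2*t)) dt = -2; the area of that piece is 2.
Total area = 2 + 2 = 4.

4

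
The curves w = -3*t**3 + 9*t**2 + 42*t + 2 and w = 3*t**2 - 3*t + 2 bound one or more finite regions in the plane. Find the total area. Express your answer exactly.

863/2

Set the curves equal: -3*t**3 + 9*t**2 + 42*t + 2 = 3*t**2 - 3*t + 2, so -3*t**3 + 6*t**2 + 45*t = 0, which factors as -3*t*(t - 5)*(t + 3) = 0. The curves meet at t = -3, 0, 5.
On [-3, 0], w = 3*t**2 - 3*t + 2 is on top; that piece has area ∫[-3,0] (-(-3*t**3 + 6*t**2 + 45*t)) dt = 351/4.
On [0, 5], w = -3*t**3 + 9*t**2 + 42*t + 2 is on top; that piece has area ∫[0,5] (-3*t**3 + 6*t**2 + 45*t) dt = 1375/4.
Total enclosed area = 351/4 + 1375/4 = 863/2.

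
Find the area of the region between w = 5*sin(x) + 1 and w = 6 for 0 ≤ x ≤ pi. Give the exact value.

On [0, pi], (5*sin(x) + 1) - (6) = 5*sin(x) - 5 is ≤ 0 throughout, so the area is a single integral of |5*sin(x) - 5|.
∫[0,pi] (5*sin(x) - 5) dx = 10 - 5*pi; the area of that piece is -10 + 5*pi.

-10 + 5*pi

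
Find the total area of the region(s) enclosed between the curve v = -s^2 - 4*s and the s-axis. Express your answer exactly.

32/3

The curve meets the s-axis where -s^2 - 4*s = 0, i.e. -s*(s + 4) = 0, at s = -4, 0.
On [-4, 0] the curve lies above the axis; ∫[-4,0] (-s^2 - 4*s) ds = 32/3, giving area 32/3.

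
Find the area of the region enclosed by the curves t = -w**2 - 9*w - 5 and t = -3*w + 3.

Both boundary curves give t as a function of w, so integrate with respect to w. Setting them equal: -w**2 - 6*w - 8 = 0, i.e. -(w + 2)*(w + 4) = 0, so they meet at w = -4, -2.
For w in [-4, -2], t = -w**2 - 9*w - 5 is on the right; area = ∫[-4,-2] (-w**2 - 6*w - 8) dw = 4/3.

4/3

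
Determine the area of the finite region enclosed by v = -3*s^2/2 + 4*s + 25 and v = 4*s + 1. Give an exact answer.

Set the curves equal: -3*s^2/2 + 4*s + 25 = 4*s + 1, so -3*s^2/2 + 24 = 0, which factors as -3*(s - 4)*(s + 4)/2 = 0. The curves meet at s = -4, 4.
On [-4, 4], v = -3*s^2/2 + 4*s + 25 is on top; that piece has area ∫[-4,4] (-3*s^2/2 + 24) ds = 128.

128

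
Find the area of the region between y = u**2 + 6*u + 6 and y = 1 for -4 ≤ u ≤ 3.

The difference (u**2 + 6*u + 6) - (1) = u**2 + 6*u + 5 changes sign at u = -1 inside [-4, 3], so split the integral there.
∫[-4,-1] (u**2 + 6*u + 5) du = -9; the area of that piece is 9.
∫[-1,3] (u**2 + 6*u + 5) du = 160/3.
Total area = 9 + 160/3 = 187/3.

187/3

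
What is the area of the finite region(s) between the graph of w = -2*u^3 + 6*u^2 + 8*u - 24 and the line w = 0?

The curve meets the u-axis where -2*u^3 + 6*u^2 + 8*u - 24 = 0, i.e. -2*(u - 3)*(u - 2)*(u + 2) = 0, at u = -2, 2, 3.
On [-2, 2] the curve lies below the axis; ∫[-2,2] (-2*u^3 + 6*u^2 + 8*u - 24) du = -64, giving area 64.
On [2, 3] the curve lies above the axis; ∫[2,3] (-2*u^3 + 6*u^2 + 8*u - 24) du = 3/2, giving area 3/2.
Total area = 64 + 3/2 = 131/2.

131/2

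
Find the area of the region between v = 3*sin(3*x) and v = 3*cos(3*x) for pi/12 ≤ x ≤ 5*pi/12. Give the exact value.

On [pi/12, 5*pi/12], (3*sin(3*x)) - (3*cos(3*x)) = 3*sin(3*x) - 3*cos(3*x) is ≥ 0 throughout, so the area is a single integral of |3*sin(3*x) - 3*cos(3*x)|.
∫[pi/12,5*pi/12] (3*sin(3*x) - 3*cos(3*x)) dx = 2*sqrt(2).

2*sqrt(2)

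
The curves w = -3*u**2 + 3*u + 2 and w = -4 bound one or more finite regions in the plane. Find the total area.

Set the curves equal: -3*u**2 + 3*u + 2 = -4, so -3*u**2 + 3*u + 6 = 0, which factors as -3*(u - 2)*(u + 1) = 0. The curves meet at u = -1, 2.
On [-1, 2], w = -3*u**2 + 3*u + 2 is on top; that piece has area ∫[-1,2] (-3*u**2 + 3*u + 6) du = 27/2.

27/2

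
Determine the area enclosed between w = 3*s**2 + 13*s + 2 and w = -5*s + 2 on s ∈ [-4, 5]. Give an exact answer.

The difference (3*s**2 + 13*s + 2) - (-5*s + 2) = 3*s**2 + 18*s changes sign at s = 0 inside [-4, 5], so split the integral there.
∫[-4,0] (3*s**2 + 18*s) ds = -80; the area of that piece is 80.
∫[0,5] (3*s**2 + 18*s) ds = 350.
Total area = 80 + 350 = 430.

430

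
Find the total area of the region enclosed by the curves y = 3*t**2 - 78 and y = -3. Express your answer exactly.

500

Set the curves equal: 3*t**2 - 78 = -3, so 3*t**2 - 75 = 0, which factors as 3*(t - 5)*(t + 5) = 0. The curves meet at t = -5, 5.
On [-5, 5], y = -3 is on top; that piece has area ∫[-5,5] (-(3*t**2 - 75)) dt = 500.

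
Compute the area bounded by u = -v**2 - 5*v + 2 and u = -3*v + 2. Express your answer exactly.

Both boundary curves give u as a function of v, so integrate with respect to v. Setting them equal: -v**2 - 2*v = 0, i.e. -v*(v + 2) = 0, so they meet at v = -2, 0.
For v in [-2, 0], u = -v**2 - 5*v + 2 is on the right; area = ∫[-2,0] (-v**2 - 2*v) dv = 4/3.

4/3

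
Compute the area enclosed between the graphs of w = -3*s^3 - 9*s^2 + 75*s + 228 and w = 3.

Set the curves equal: -3*s^3 - 9*s^2 + 75*s + 228 = 3, so -3*s^3 - 9*s^2 + 75*s + 225 = 0, which factors as -3*(s - 5)*(s + 3)*(s + 5) = 0. The curves meet at s = -5, -3, 5.
On [-5, -3], w = 3 is on top; that piece has area ∫[-5,-3] (-(-3*s^3 - 9*s^2 + 75*s + 225)) ds = 36.
On [-3, 5], w = -3*s^3 - 9*s^2 + 75*s + 228 is on top; that piece has area ∫[-3,5] (-3*s^3 - 9*s^2 + 75*s + 225) ds = 1536.
Total enclosed area = 36 + 1536 = 1572.

1572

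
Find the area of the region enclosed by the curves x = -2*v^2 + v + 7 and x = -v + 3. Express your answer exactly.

9

Both boundary curves give x as a function of v, so integrate with respect to v. Setting them equal: -2*v^2 + 2*v + 4 = 0, i.e. -2*(v - 2)*(v + 1) = 0, so they meet at v = -1, 2.
For v in [-1, 2], x = -2*v^2 + v + 7 is on the right; area = ∫[-1,2] (-2*v^2 + 2*v + 4) dv = 9.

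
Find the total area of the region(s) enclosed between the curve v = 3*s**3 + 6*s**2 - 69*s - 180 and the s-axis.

5137/4

The curve meets the s-axis where 3*s**3 + 6*s**2 - 69*s - 180 = 0, i.e. 3*(s - 5)*(s + 3)*(s + 4) = 0, at s = -4, -3, 5.
On [-4, -3] the curve lies above the axis; ∫[-4,-3] (3*s**3 + 6*s**2 - 69*s - 180) ds = 17/4, giving area 17/4.
On [-3, 5] the curve lies below the axis; ∫[-3,5] (3*s**3 + 6*s**2 - 69*s - 180) ds = -1280, giving area 1280.
Total area = 17/4 + 1280 = 5137/4.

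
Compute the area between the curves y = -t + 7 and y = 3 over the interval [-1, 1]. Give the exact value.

On [-1, 1], (-t + 7) - (3) = -t + 4 is ≥ 0 throughout, so the area is a single integral of |-t + 4|.
∫[-1,1] (-t + 4) dt = 8.

8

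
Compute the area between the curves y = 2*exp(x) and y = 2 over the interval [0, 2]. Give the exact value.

On [0, 2], (2*exp(x)) - (2) = 2*exp(x) - 2 is ≥ 0 throughout, so the area is a single integral of |2*exp(x) - 2|.
∫[0,2] (2*exp(x) - 2) dx = -6 + 2*exp(2).

-6 + 2*exp(2)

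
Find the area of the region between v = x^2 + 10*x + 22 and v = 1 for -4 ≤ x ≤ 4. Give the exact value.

The difference (x^2 + 10*x + 22) - (1) = x^2 + 10*x + 21 changes sign at x = -3 inside [-4, 4], so split the integral there.
∫[-4,-3] (x^2 + 10*x + 21) dx = -5/3; the area of that piece is 5/3.
∫[-3,4] (x^2 + 10*x + 21) dx = 637/3.
Total area = 5/3 + 637/3 = 214.

214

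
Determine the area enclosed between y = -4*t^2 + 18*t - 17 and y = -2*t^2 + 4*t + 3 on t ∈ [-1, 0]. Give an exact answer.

On [-1, 0], (-4*t^2 + 18*t - 17) - (-2*t^2 + 4*t + 3) = -2*t^2 + 14*t - 20 is ≤ 0 throughout, so the area is a single integral of |-2*t^2 + 14*t - 20|.
∫[-1,0] (-2*t^2 + 14*t - 20) dt = -83/3; the area of that piece is 83/3.

83/3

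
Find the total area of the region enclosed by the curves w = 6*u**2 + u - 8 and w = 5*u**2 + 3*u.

Set the curves equal: 6*u**2 + u - 8 = 5*u**2 + 3*u, so u**2 - 2*u - 8 = 0, which factors as (u - 4)*(u + 2) = 0. The curves meet at u = -2, 4.
On [-2, 4], w = 5*u**2 + 3*u is on top; that piece has area ∫[-2,4] (-(u**2 - 2*u - 8)) du = 36.

36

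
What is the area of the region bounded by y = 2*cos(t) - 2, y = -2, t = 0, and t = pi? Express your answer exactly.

The difference (2*cos(t) - 2) - (-2) = 2*cos(t) changes sign at t = pi/2 inside [0, pi], so split the integral there.
∫[0,pi/2] (2*cos(t)) dt = 2.
∫[pi/2,pi] (2*cos(t)) dt = -2; the area of that piece is 2.
Total area = 2 + 2 = 4.

4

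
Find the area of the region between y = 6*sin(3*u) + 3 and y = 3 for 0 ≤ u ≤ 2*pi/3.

The difference (6*sin(3*u) + 3) - (3) = 6*sin(3*u) changes sign at u = pi/3 inside [0, 2*pi/3], so split the integral there.
∫[0,pi/3] (6*sin(3*u)) du = 4.
∫[pi/3,2*pi/3] (6*sin(3*u)) du = -4; the area of that piece is 4.
Total area = 4 + 4 = 8.

8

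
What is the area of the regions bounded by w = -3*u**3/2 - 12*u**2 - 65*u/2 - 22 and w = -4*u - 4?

37/8

Set the curves equal: -3*u**3/2 - 12*u**2 - 65*u/2 - 22 = -4*u - 4, so -3*u**3/2 - 12*u**2 - 57*u/2 - 18 = 0, which factors as -3*(u + 1)*(u + 3)*(u + 4)/2 = 0. The curves meet at u = -4, -3, -1.
On [-4, -3], w = -4*u - 4 is on top; that piece has area ∫[-4,-3] (-(-3*u**3/2 - 12*u**2 - 57*u/2 - 18)) du = 5/8.
On [-3, -1], w = -3*u**3/2 - 12*u**2 - 65*u/2 - 22 is on top; that piece has area ∫[-3,-1] (-3*u**3/2 - 12*u**2 - 57*u/2 - 18) du = 4.
Total enclosed area = 5/8 + 4 = 37/8.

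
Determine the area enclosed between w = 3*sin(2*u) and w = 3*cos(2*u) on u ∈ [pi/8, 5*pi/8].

On [pi/8, 5*pi/8], (3*sin(2*u)) - (3*cos(2*u)) = 3*sin(2*u) - 3*cos(2*u) is ≥ 0 throughout, so the area is a single integral of |3*sin(2*u) - 3*cos(2*u)|.
∫[pi/8,5*pi/8] (3*sin(2*u) - 3*cos(2*u)) du = 3*sqrt(2).

3*sqrt(2)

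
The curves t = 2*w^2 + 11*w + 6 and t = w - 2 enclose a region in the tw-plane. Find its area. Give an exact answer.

Both boundary curves give t as a function of w, so integrate with respect to w. Setting them equal: 2*w^2 + 10*w + 8 = 0, i.e. 2*(w + 1)*(w + 4) = 0, so they meet at w = -4, -1.
For w in [-4, -1], t = 2*w^2 + 11*w + 6 is on the left; area = ∫[-4,-1] (-(2*w^2 + 10*w + 8)) dw = 9.

9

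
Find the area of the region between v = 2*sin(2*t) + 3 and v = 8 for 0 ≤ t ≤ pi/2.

On [0, pi/2], (2*sin(2*t) + 3) - (8) = 2*sin(2*t) - 5 is ≤ 0 throughout, so the area is a single integral of |2*sin(2*t) - 5|.
∫[0,pi/2] (2*sin(2*t) - 5) dt = 2 - 5*pi/2; the area of that piece is -2 + 5*pi/2.

-2 + 5*pi/2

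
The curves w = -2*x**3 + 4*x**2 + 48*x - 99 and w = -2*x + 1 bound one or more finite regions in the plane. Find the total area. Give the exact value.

2459/3

Set the curves equal: -2*x**3 + 4*x**2 + 48*x - 99 = -2*x + 1, so -2*x**3 + 4*x**2 + 50*x - 100 = 0, which factors as -2*(x - 5)*(x - 2)*(x + 5) = 0. The curves meet at x = -5, 2, 5.
On [-5, 2], w = -2*x + 1 is on top; that piece has area ∫[-5,2] (-(-2*x**3 + 4*x**2 + 50*x - 100)) dx = 4459/6.
On [2, 5], w = -2*x**3 + 4*x**2 + 48*x - 99 is on top; that piece has area ∫[2,5] (-2*x**3 + 4*x**2 + 50*x - 100) dx = 153/2.
Total enclosed area = 4459/6 + 153/2 = 2459/3.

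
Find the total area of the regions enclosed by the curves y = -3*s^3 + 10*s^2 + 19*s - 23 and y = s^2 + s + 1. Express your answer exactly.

243/2

Set the curves equal: -3*s^3 + 10*s^2 + 19*s - 23 = s^2 + s + 1, so -3*s^3 + 9*s^2 + 18*s - 24 = 0, which factors as -3*(s - 4)*(s - 1)*(s + 2) = 0. The curves meet at s = -2, 1, 4.
On [-2, 1], y = s^2 + s + 1 is on top; that piece has area ∫[-2,1] (-(-3*s^3 + 9*s^2 + 18*s - 24)) ds = 243/4.
On [1, 4], y = -3*s^3 + 10*s^2 + 19*s - 23 is on top; that piece has area ∫[1,4] (-3*s^3 + 9*s^2 + 18*s - 24) ds = 243/4.
Total enclosed area = 243/4 + 243/4 = 243/2.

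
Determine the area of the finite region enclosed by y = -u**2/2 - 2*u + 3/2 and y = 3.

2/3

Set the curves equal: -u**2/2 - 2*u + 3/2 = 3, so -u**2/2 - 2*u - 3/2 = 0, which factors as -(u + 1)*(u + 3)/2 = 0. The curves meet at u = -3, -1.
On [-3, -1], y = -u**2/2 - 2*u + 3/2 is on top; that piece has area ∫[-3,-1] (-u**2/2 - 2*u - 3/2) du = 2/3.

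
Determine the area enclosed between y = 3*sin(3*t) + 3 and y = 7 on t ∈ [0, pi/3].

On [0, pi/3], (3*sin(3*t) + 3) - (7) = 3*sin(3*t) - 4 is ≤ 0 throughout, so the area is a single integral of |3*sin(3*t) - 4|.
∫[0,pi/3] (3*sin(3*t) - 4) dt = 2 - 4*pi/3; the area of that piece is -2 + 4*pi/3.

-2 + 4*pi/3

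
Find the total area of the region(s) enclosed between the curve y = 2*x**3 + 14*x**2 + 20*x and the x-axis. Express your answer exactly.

253/6

The curve meets the x-axis where 2*x**3 + 14*x**2 + 20*x = 0, i.e. 2*x*(x + 2)*(x + 5) = 0, at x = -5, -2, 0.
On [-5, -2] the curve lies above the axis; ∫[-5,-2] (2*x**3 + 14*x**2 + 20*x) dx = 63/2, giving area 63/2.
On [-2, 0] the curve lies below the axis; ∫[-2,0] (2*x**3 + 14*x**2 + 20*x) dx = -32/3, giving area 32/3.
Total area = 63/2 + 32/3 = 253/6.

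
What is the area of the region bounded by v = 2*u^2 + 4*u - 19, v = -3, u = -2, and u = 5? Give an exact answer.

The difference (2*u^2 + 4*u - 19) - (-3) = 2*u^2 + 4*u - 16 changes sign at u = 2 inside [-2, 5], so split the integral there.
∫[-2,2] (2*u^2 + 4*u - 16) du = -160/3; the area of that piece is 160/3.
∫[2,5] (2*u^2 + 4*u - 16) du = 72.
Total area = 160/3 + 72 = 376/3.

376/3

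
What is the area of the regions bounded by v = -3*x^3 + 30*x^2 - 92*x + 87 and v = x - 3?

37/4

Set the curves equal: -3*x^3 + 30*x^2 - 92*x + 87 = x - 3, so -3*x^3 + 30*x^2 - 93*x + 90 = 0, which factors as -3*(x - 5)*(x - 3)*(x - 2) = 0. The curves meet at x = 2, 3, 5.
On [2, 3], v = x - 3 is on top; that piece has area ∫[2,3] (-(-3*x^3 + 30*x^2 - 93*x + 90)) dx = 5/4.
On [3, 5], v = -3*x^3 + 30*x^2 - 92*x + 87 is on top; that piece has area ∫[3,5] (-3*x^3 + 30*x^2 - 93*x + 90) dx = 8.
Total enclosed area = 5/4 + 8 = 37/4.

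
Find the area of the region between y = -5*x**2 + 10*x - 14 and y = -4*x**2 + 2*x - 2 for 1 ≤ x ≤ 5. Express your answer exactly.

34/3

The difference (-5*x**2 + 10*x - 14) - (-4*x**2 + 2*x - 2) = -x**2 + 8*x - 12 changes sign at x = 2 inside [1, 5], so split the integral there.
∫[1,2] (-x**2 + 8*x - 12) dx = -7/3; the area of that piece is 7/3.
∫[2,5] (-x**2 + 8*x - 12) dx = 9.
Total area = 7/3 + 9 = 34/3.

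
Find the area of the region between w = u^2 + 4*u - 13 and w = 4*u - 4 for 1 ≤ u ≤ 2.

On [1, 2], (u^2 + 4*u - 13) - (4*u - 4) = u^2 - 9 is ≤ 0 throughout, so the area is a single integral of |u^2 - 9|.
∫[1,2] (u^2 - 9) du = -20/3; the area of that piece is 20/3.

20/3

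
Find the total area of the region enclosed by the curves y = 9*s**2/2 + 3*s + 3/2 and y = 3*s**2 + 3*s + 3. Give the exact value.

2

Set the curves equal: 9*s**2/2 + 3*s + 3/2 = 3*s**2 + 3*s + 3, so 3*s**2/2 - 3/2 = 0, which factors as 3*(s - 1)*(s + 1)/2 = 0. The curves meet at s = -1, 1.
On [-1, 1], y = 3*s**2 + 3*s + 3 is on top; that piece has area ∫[-1,1] (-(3*s**2/2 - 3/2)) ds = 2.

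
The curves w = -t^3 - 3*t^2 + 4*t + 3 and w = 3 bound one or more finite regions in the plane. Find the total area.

Set the curves equal: -t^3 - 3*t^2 + 4*t + 3 = 3, so -t^3 - 3*t^2 + 4*t = 0, which factors as -t*(t - 1)*(t + 4) = 0. The curves meet at t = -4, 0, 1.
On [-4, 0], w = 3 is on top; that piece has area ∫[-4,0] (-(-t^3 - 3*t^2 + 4*t)) dt = 32.
On [0, 1], w = -t^3 - 3*t^2 + 4*t + 3 is on top; that piece has area ∫[0,1] (-t^3 - 3*t^2 + 4*t) dt = 3/4.
Total enclosed area = 32 + 3/4 = 131/4.

131/4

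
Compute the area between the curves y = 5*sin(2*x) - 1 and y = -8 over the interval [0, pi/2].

5 + 7*pi/2

On [0, pi/2], (5*sin(2*x) - 1) - (-8) = 5*sin(2*x) + 7 is ≥ 0 throughout, so the area is a single integral of |5*sin(2*x) + 7|.
∫[0,pi/2] (5*sin(2*x) + 7) dx = 5 + 7*pi/2.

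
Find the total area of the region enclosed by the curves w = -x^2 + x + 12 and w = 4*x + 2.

343/6

Set the curves equal: -x^2 + x + 12 = 4*x + 2, so -x^2 - 3*x + 10 = 0, which factors as -(x - 2)*(x + 5) = 0. The curves meet at x = -5, 2.
On [-5, 2], w = -x^2 + x + 12 is on top; that piece has area ∫[-5,2] (-x^2 - 3*x + 10) dx = 343/6.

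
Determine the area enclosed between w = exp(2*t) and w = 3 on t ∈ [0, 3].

The difference (exp(2*t)) - (3) = exp(2*t) - 3 changes sign at t = log(3)/2 inside [0, 3], so split the integral there.
∫[0,log(3)/2] (exp(2*t) - 3) dt = 1 - 3*log(3)/2; the area of that piece is -1 + 3*log(3)/2.
∫[log(3)/2,3] (exp(2*t) - 3) dt = -21/2 + 3*log(3)/2 + exp(6)/2.
Total area = (-1 + 3*log(3)/2) + (-21/2 + 3*log(3)/2 + exp(6)/2) = -23/2 + 3*log(3) + exp(6)/2.

-23/2 + 3*log(3) + exp(6)/2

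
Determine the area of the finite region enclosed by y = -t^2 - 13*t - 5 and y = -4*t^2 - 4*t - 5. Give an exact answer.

27/2

Set the curves equal: -t^2 - 13*t - 5 = -4*t^2 - 4*t - 5, so 3*t^2 - 9*t = 0, which factors as 3*t*(t - 3) = 0. The curves meet at t = 0, 3.
On [0, 3], y = -4*t^2 - 4*t - 5 is on top; that piece has area ∫[0,3] (-(3*t^2 - 9*t)) dt = 27/2.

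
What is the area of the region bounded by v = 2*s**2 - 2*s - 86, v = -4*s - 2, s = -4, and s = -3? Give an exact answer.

On [-4, -3], (2*s**2 - 2*s - 86) - (-4*s - 2) = 2*s**2 + 2*s - 84 is ≤ 0 throughout, so the area is a single integral of |2*s**2 + 2*s - 84|.
∫[-4,-3] (2*s**2 + 2*s - 84) ds = -199/3; the area of that piece is 199/3.

199/3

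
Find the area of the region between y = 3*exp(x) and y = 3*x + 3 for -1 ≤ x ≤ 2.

On [-1, 2], (3*exp(x)) - (3*x + 3) = -3*x + 3*exp(x) - 3 is ≥ 0 throughout, so the area is a single integral of |-3*x + 3*exp(x) - 3|.
∫[-1,2] (-3*x + 3*exp(x) - 3) dx = -27/2 - 3*exp(-1) + 3*exp(2).

-27/2 - 3*exp(-1) + 3*exp(2)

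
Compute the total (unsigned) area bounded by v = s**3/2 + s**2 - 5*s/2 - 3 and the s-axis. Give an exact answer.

253/24

The curve meets the s-axis where s**3/2 + s**2 - 5*s/2 - 3 = 0, i.e. (s - 2)*(s + 1)*(s + 3)/2 = 0, at s = -3, -1, 2.
On [-3, -1] the curve lies above the axis; ∫[-3,-1] (s**3/2 + s**2 - 5*s/2 - 3) ds = 8/3, giving area 8/3.
On [-1, 2] the curve lies below the axis; ∫[-1,2] (s**3/2 + s**2 - 5*s/2 - 3) ds = -63/8, giving area 63/8.
Total area = 8/3 + 63/8 = 253/24.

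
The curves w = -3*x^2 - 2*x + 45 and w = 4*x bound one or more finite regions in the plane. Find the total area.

256

Set the curves equal: -3*x^2 - 2*x + 45 = 4*x, so -3*x^2 - 6*x + 45 = 0, which factors as -3*(x - 3)*(x + 5) = 0. The curves meet at x = -5, 3.
On [-5, 3], w = -3*x^2 - 2*x + 45 is on top; that piece has area ∫[-5,3] (-3*x^2 - 6*x + 45) dx = 256.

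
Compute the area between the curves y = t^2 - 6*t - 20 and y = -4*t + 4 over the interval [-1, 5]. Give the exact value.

On [-1, 5], (t^2 - 6*t - 20) - (-4*t + 4) = t^2 - 2*t - 24 is ≤ 0 throughout, so the area is a single integral of |t^2 - 2*t - 24|.
∫[-1,5] (t^2 - 2*t - 24) dt = -126; the area of that piece is 126.

126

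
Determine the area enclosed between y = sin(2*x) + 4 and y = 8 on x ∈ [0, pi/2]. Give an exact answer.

-1 + 2*pi

On [0, pi/2], (sin(2*x) + 4) - (8) = sin(2*x) - 4 is ≤ 0 throughout, so the area is a single integral of |sin(2*x) - 4|.
∫[0,pi/2] (sin(2*x) - 4) dx = 1 - 2*pi; the area of that piece is -1 + 2*pi.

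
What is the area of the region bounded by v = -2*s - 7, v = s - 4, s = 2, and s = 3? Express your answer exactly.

On [2, 3], (-2*s - 7) - (s - 4) = -3*s - 3 is ≤ 0 throughout, so the area is a single integral of |-3*s - 3|.
∫[2,3] (-3*s - 3) ds = -21/2; the area of that piece is 21/2.

21/2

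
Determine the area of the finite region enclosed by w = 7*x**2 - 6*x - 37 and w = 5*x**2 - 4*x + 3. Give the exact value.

243

Set the curves equal: 7*x**2 - 6*x - 37 = 5*x**2 - 4*x + 3, so 2*x**2 - 2*x - 40 = 0, which factors as 2*(x - 5)*(x + 4) = 0. The curves meet at x = -4, 5.
On [-4, 5], w = 5*x**2 - 4*x + 3 is on top; that piece has area ∫[-4,5] (-(2*x**2 - 2*x - 40)) dx = 243.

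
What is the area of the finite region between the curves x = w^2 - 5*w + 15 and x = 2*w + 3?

1/6

Both boundary curves give x as a function of w, so integrate with respect to w. Setting them equal: w^2 - 7*w + 12 = 0, i.e. (w - 4)*(w - 3) = 0, so they meet at w = 3, 4.
For w in [3, 4], x = w^2 - 5*w + 15 is on the left; area = ∫[3,4] (-(w^2 - 7*w + 12)) dw = 1/6.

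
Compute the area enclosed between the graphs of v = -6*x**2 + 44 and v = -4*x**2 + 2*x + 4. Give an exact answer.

243

Set the curves equal: -6*x**2 + 44 = -4*x**2 + 2*x + 4, so -2*x**2 - 2*x + 40 = 0, which factors as -2*(x - 4)*(x + 5) = 0. The curves meet at x = -5, 4.
On [-5, 4], v = -6*x**2 + 44 is on top; that piece has area ∫[-5,4] (-2*x**2 - 2*x + 40) dx = 243.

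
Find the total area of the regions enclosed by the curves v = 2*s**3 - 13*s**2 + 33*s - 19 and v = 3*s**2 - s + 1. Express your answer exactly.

71/3

Set the curves equal: 2*s**3 - 13*s**2 + 33*s - 19 = 3*s**2 - s + 1, so 2*s**3 - 16*s**2 + 34*s - 20 = 0, which factors as 2*(s - 5)*(s - 2)*(s - 1) = 0. The curves meet at s = 1, 2, 5.
On [1, 2], v = 2*s**3 - 13*s**2 + 33*s - 19 is on top; that piece has area ∫[1,2] (2*s**3 - 16*s**2 + 34*s - 20) ds = 7/6.
On [2, 5], v = 3*s**2 - s + 1 is on top; that piece has area ∫[2,5] (-(2*s**3 - 16*s**2 + 34*s - 20)) ds = 45/2.
Total enclosed area = 7/6 + 45/2 = 71/3.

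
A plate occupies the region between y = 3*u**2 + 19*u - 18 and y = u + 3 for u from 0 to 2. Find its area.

24

The difference (3*u**2 + 19*u - 18) - (u + 3) = 3*u**2 + 18*u - 21 changes sign at u = 1 inside [0, 2], so split the integral there.
∫[0,1] (3*u**2 + 18*u - 21) du = -11; the area of that piece is 11.
∫[1,2] (3*u**2 + 18*u - 21) du = 13.
Total area = 11 + 13 = 24.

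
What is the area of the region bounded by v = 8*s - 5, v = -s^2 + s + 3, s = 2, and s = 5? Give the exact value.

On [2, 5], (8*s - 5) - (-s^2 + s + 3) = s^2 + 7*s - 8 is ≥ 0 throughout, so the area is a single integral of |s^2 + 7*s - 8|.
∫[2,5] (s^2 + 7*s - 8) ds = 177/2.

177/2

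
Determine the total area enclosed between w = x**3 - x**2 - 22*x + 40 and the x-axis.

The curve meets the x-axis where x**3 - x**2 - 22*x + 40 = 0, i.e. (x - 4)*(x - 2)*(x + 5) = 0, at x = -5, 2, 4.
On [-5, 2] the curve lies above the axis; ∫[-5,2] (x**3 - x**2 - 22*x + 40) dx = 3773/12, giving area 3773/12.
On [2, 4] the curve lies below the axis; ∫[2,4] (x**3 - x**2 - 22*x + 40) dx = -32/3, giving area 32/3.
Total area = 3773/12 + 32/3 = 3901/12.

3901/12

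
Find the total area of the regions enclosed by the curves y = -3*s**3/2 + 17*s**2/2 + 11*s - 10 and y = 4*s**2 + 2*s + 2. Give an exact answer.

Set the curves equal: -3*s**3/2 + 17*s**2/2 + 11*s - 10 = 4*s**2 + 2*s + 2, so -3*s**3/2 + 9*s**2/2 + 9*s - 12 = 0, which factors as -3*(s - 4)*(s - 1)*(s + 2)/2 = 0. The curves meet at s = -2, 1, 4.
On [-2, 1], y = 4*s**2 + 2*s + 2 is on top; that piece has area ∫[-2,1] (-(-3*s**3/2 + 9*s**2/2 + 9*s - 12)) ds = 243/8.
On [1, 4], y = -3*s**3/2 + 17*s**2/2 + 11*s - 10 is on top; that piece has area ∫[1,4] (-3*s**3/2 + 9*s**2/2 + 9*s - 12) ds = 243/8.
Total enclosed area = 243/8 + 243/8 = 243/4.

243/4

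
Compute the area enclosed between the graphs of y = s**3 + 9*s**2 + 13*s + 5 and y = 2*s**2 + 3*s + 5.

253/12

Set the curves equal: s**3 + 9*s**2 + 13*s + 5 = 2*s**2 + 3*s + 5, so s**3 + 7*s**2 + 10*s = 0, which factors as s*(s + 2)*(s + 5) = 0. The curves meet at s = -5, -2, 0.
On [-5, -2], y = s**3 + 9*s**2 + 13*s + 5 is on top; that piece has area ∫[-5,-2] (s**3 + 7*s**2 + 10*s) ds = 63/4.
On [-2, 0], y = 2*s**2 + 3*s + 5 is on top; that piece has area ∫[-2,0] (-(s**3 + 7*s**2 + 10*s)) ds = 16/3.
Total enclosed area = 63/4 + 16/3 = 253/12.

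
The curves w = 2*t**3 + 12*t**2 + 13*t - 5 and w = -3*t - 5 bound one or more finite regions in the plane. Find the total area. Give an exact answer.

Set the curves equal: 2*t**3 + 12*t**2 + 13*t - 5 = -3*t - 5, so 2*t**3 + 12*t**2 + 16*t = 0, which factors as 2*t*(t + 2)*(t + 4) = 0. The curves meet at t = -4, -2, 0.
On [-4, -2], w = 2*t**3 + 12*t**2 + 13*t - 5 is on top; that piece has area ∫[-4,-2] (2*t**3 + 12*t**2 + 16*t) dt = 8.
On [-2, 0], w = -3*t - 5 is on top; that piece has area ∫[-2,0] (-(2*t**3 + 12*t**2 + 16*t)) dt = 8.
Total enclosed area = 8 + 8 = 16.

16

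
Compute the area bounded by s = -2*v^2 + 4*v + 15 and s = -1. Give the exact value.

Both boundary curves give s as a function of v, so integrate with respect to v. Setting them equal: -2*v^2 + 4*v + 16 = 0, i.e. -2*(v - 4)*(v + 2) = 0, so they meet at v = -2, 4.
For v in [-2, 4], s = -2*v^2 + 4*v + 15 is on the right; area = ∫[-2,4] (-2*v^2 + 4*v + 16) dv = 72.

72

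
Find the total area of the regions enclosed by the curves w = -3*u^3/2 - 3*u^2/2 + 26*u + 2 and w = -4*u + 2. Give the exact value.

Set the curves equal: -3*u^3/2 - 3*u^2/2 + 26*u + 2 = -4*u + 2, so -3*u^3/2 - 3*u^2/2 + 30*u = 0, which factors as -3*u*(u - 4)*(u + 5)/2 = 0. The curves meet at u = -5, 0, 4.
On [-5, 0], w = -4*u + 2 is on top; that piece has area ∫[-5,0] (-(-3*u^3/2 - 3*u^2/2 + 30*u)) du = 1625/8.
On [0, 4], w = -3*u^3/2 - 3*u^2/2 + 26*u + 2 is on top; that piece has area ∫[0,4] (-3*u^3/2 - 3*u^2/2 + 30*u) du = 112.
Total enclosed area = 1625/8 + 112 = 2521/8.

2521/8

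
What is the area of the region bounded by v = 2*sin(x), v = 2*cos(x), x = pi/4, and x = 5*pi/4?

4*sqrt(2)

On [pi/4, 5*pi/4], (2*sin(x)) - (2*cos(x)) = 2*sin(x) - 2*cos(x) is ≥ 0 throughout, so the area is a single integral of |2*sin(x) - 2*cos(x)|.
∫[pi/4,5*pi/4] (2*sin(x) - 2*cos(x)) dx = 4*sqrt(2).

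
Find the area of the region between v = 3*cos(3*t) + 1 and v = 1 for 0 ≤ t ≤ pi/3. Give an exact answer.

The difference (3*cos(3*t) + 1) - (1) = 3*cos(3*t) changes sign at t = pi/6 inside [0, pi/3], so split the integral there.
∫[0,pi/6] (3*cos(3*t)) dt = 1.
∫[pi/6,pi/3] (3*cos(3*t)) dt = -1; the area of that piece is 1.
Total area = 1 + 1 = 2.

2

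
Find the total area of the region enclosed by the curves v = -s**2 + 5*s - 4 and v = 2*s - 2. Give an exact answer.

Set the curves equal: -s**2 + 5*s - 4 = 2*s - 2, so -s**2 + 3*s - 2 = 0, which factors as -(s - 2)*(s - 1) = 0. The curves meet at s = 1, 2.
On [1, 2], v = -s**2 + 5*s - 4 is on top; that piece has area ∫[1,2] (-s**2 + 3*s - 2) ds = 1/6.

1/6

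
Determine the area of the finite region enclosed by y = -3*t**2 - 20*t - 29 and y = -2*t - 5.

4

Set the curves equal: -3*t**2 - 20*t - 29 = -2*t - 5, so -3*t**2 - 18*t - 24 = 0, which factors as -3*(t + 2)*(t + 4) = 0. The curves meet at t = -4, -2.
On [-4, -2], y = -3*t**2 - 20*t - 29 is on top; that piece has area ∫[-4,-2] (-3*t**2 - 18*t - 24) dt = 4.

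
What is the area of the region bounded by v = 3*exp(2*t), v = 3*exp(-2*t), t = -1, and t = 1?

-6 + 3*exp(-2) + 3*exp(2)

The difference (3*exp(2*t)) - (3*exp(-2*t)) = 3*exp(2*t) - 3*exp(-2*t) changes sign at t = 0 inside [-1, 1], so split the integral there.
∫[-1,0] (3*exp(2*t) - 3*exp(-2*t)) dt = -3*exp(2)/2 - 3*exp(-2)/2 + 3; the area of that piece is -3 + 3*exp(-2)/2 + 3*exp(2)/2.
∫[0,1] (3*exp(2*t) - 3*exp(-2*t)) dt = -3 + 3*exp(-2)/2 + 3*exp(2)/2.
Total area = (-3 + 3*exp(-2)/2 + 3*exp(2)/2) + (-3 + 3*exp(-2)/2 + 3*exp(2)/2) = -6 + 3*exp(-2) + 3*exp(2).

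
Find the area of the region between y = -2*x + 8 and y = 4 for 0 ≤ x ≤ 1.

On [0, 1], (-2*x + 8) - (4) = -2*x + 4 is ≥ 0 throughout, so the area is a single integral of |-2*x + 4|.
∫[0,1] (-2*x + 4) dx = 3.

3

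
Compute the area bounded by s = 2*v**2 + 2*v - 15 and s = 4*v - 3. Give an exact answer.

125/3

Both boundary curves give s as a function of v, so integrate with respect to v. Setting them equal: 2*v**2 - 2*v - 12 = 0, i.e. 2*(v - 3)*(v + 2) = 0, so they meet at v = -2, 3.
For v in [-2, 3], s = 2*v**2 + 2*v - 15 is on the left; area = ∫[-2,3] (-(2*v**2 - 2*v - 12)) dv = 125/3.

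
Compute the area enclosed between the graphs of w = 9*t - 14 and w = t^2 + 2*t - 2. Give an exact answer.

1/6

Set the curves equal: 9*t - 14 = t^2 + 2*t - 2, so -t^2 + 7*t - 12 = 0, which factors as -(t - 4)*(t - 3) = 0. The curves meet at t = 3, 4.
On [3, 4], w = 9*t - 14 is on top; that piece has area ∫[3,4] (-t^2 + 7*t - 12) dt = 1/6.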